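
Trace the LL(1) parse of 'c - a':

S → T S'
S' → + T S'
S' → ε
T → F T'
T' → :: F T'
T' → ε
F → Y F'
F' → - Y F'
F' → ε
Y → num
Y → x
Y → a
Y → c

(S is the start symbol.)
LL(1) parsing maintains a stack (initially the start symbol over $) and the input. At each step: if the stack top is a terminal, match it against the current input token; if it is a non-terminal N, replace it with the RHS of M[N, lookahead] (the unique production whose predict set contains the lookahead).

Stack is shown with the top on the left.

Stack           Input    Action
-------------------------------
S $             c - a $  output S → T S'
T S' $          c - a $  output T → F T'
F T' S' $       c - a $  output F → Y F'
Y F' T' S' $    c - a $  output Y → c
c F' T' S' $    c - a $  match 'c'
F' T' S' $      - a $    output F' → - Y F'
- Y F' T' S' $  - a $    match '-'
Y F' T' S' $    a $      output Y → a
a F' T' S' $    a $      match 'a'
F' T' S' $      $        output F' → ε
T' S' $         $        output T' → ε
S' $            $        output S' → ε
$               $        accept

The string is accepted.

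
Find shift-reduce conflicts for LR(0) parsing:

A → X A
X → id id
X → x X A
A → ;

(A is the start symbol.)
No shift-reduce conflicts

Augment with A' → A and build the canonical LR(0) collection (I0 = CLOSURE({[A' → . A]}), then GOTO on every symbol after a dot until no new states appear). It has 10 states:
  I0: { [A → . ;], [A → . X A], [A' → . A], [X → . id id], [X → . x X A] }  — shift
  I1: { [A → ; .] }  — reduce
  I2: { [A' → A .] }  — accept
  I3: { [A → . ;], [A → . X A], [A → X . A], [X → . id id], [X → . x X A] }  — shift
  I4: { [X → id . id] }  — shift
  I5: { [X → . id id], [X → . x X A], [X → x . X A] }  — shift
  I6: { [A → . ;], [A → . X A], [X → . id id], [X → . x X A], [X → x X . A] }  — shift
  I7: { [X → x X A .] }  — reduce
  I8: { [X → id id .] }  — reduce
  I9: { [A → X A .] }  — reduce

No state contains both a complete item and a shift item.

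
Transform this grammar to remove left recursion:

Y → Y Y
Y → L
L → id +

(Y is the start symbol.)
Y is directly left-recursive. The standard transformation for
  A → A α₁ | ... | A α_m | β₁ | ... | β_n
is
  A  → β₁ A' | ... | β_n A'
  A' → α₁ A' | ... | α_m A' | ε

Y → L becomes Y → L Y'
Y → Y Y becomes Y' → Y Y'
Add Y' → ε

Productions for other non-terminals are unchanged:
  L → id +

Resulting grammar:
Y → L Y'
Y' → Y Y'
Y' → ε
L → id +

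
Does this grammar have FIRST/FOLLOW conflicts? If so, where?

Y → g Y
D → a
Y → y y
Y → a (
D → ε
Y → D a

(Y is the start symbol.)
A FIRST/FOLLOW conflict occurs when a non-terminal N has a nullable alternative N → β (β ⇒* ε) and another alternative N → α with FIRST(α) ∩ FOLLOW(N) ≠ ∅: on such a lookahead the parser cannot decide between expanding α and letting N vanish via β.

Nullable non-terminals: D.

D: nullable alternative(s) D → ε; FOLLOW(D) = { 'a' }
  D → a: FIRST \ {ε} = { 'a' } — overlaps FOLLOW(D) on { 'a' }: CONFLICT
  D → ε: FIRST \ {ε} = { } — this is the only nullable alternative, skip

Y has no nullable alternative, so no FIRST/FOLLOW check is needed there.

So the grammar has 1 FIRST/FOLLOW conflict (marked CONFLICT above).

Answer: Yes. D → a with FOLLOW(D) on { 'a' }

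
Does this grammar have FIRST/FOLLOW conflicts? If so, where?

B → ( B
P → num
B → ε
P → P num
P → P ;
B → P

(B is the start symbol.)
A FIRST/FOLLOW conflict occurs when a non-terminal N has a nullable alternative N → β (β ⇒* ε) and another alternative N → α with FIRST(α) ∩ FOLLOW(N) ≠ ∅: on such a lookahead the parser cannot decide between expanding α and letting N vanish via β.

Nullable non-terminals: B.
FIRST sets used below: FIRST(P) = { 'num' }

B: nullable alternative(s) B → ε; FOLLOW(B) = { $ }
  B → ( B: FIRST \ {ε} = { '(' } — disjoint from FOLLOW(B)
  B → ε: FIRST \ {ε} = { } — this is the only nullable alternative, skip
  B → P: FIRST \ {ε} = { 'num' } — disjoint from FOLLOW(B)

P has no nullable alternative, so no FIRST/FOLLOW check is needed there.

No FIRST/FOLLOW conflicts found.

Answer: No FIRST/FOLLOW conflicts.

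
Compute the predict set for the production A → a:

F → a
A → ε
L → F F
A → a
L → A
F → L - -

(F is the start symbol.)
PREDICT(A → a) = (FIRST(RHS) \ {ε}) ∪ (FOLLOW(A) if ε ∈ FIRST(RHS), i.e. RHS ⇒* ε)
FIRST(a) = { 'a' }
ε ∉ FIRST(a), so FOLLOW(A) is not added.
PREDICT(A → a) = { 'a' }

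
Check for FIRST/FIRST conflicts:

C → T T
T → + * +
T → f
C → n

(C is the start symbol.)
No FIRST/FIRST conflicts.

FIRST sets of the non-terminals at (or reachable through a nullable prefix from) the front of some alternative:
  FIRST(T) = { '+', 'f' }

Productions for C:
  C → T T: FIRST = { '+', 'f' }
  C → n: FIRST = { 'n' }
Productions for T:
  T → + * +: FIRST = { '+' }
  T → f: FIRST = { 'f' }

All alternatives of each non-terminal have pairwise disjoint FIRST sets.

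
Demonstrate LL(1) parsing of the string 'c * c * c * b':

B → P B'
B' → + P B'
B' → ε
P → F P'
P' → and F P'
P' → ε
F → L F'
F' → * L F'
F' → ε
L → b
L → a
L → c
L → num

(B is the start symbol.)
LL(1) parsing maintains a stack (initially the start symbol over $) and the input. At each step: if the stack top is a terminal, match it against the current input token; if it is a non-terminal N, replace it with the RHS of M[N, lookahead] (the unique production whose predict set contains the lookahead).

Stack is shown with the top on the left.

Stack           Input            Action
---------------------------------------
B $             c * c * c * b $  output B → P B'
P B' $          c * c * c * b $  output P → F P'
F P' B' $       c * c * c * b $  output F → L F'
L F' P' B' $    c * c * c * b $  output L → c
c F' P' B' $    c * c * c * b $  match 'c'
F' P' B' $      * c * c * b $    output F' → * L F'
* L F' P' B' $  * c * c * b $    match '*'
L F' P' B' $    c * c * b $      output L → c
c F' P' B' $    c * c * b $      match 'c'
F' P' B' $      * c * b $        output F' → * L F'
* L F' P' B' $  * c * b $        match '*'
L F' P' B' $    c * b $          output L → c
c F' P' B' $    c * b $          match 'c'
F' P' B' $      * b $            output F' → * L F'
* L F' P' B' $  * b $            match '*'
L F' P' B' $    b $              output L → b
b F' P' B' $    b $              match 'b'
F' P' B' $      $                output F' → ε
P' B' $         $                output P' → ε
B' $            $                output B' → ε
$               $                accept

The string is accepted.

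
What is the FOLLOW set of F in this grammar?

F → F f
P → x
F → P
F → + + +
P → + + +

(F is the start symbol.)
{ $, 'f' }

F is the start symbol, so $ ∈ FOLLOW(F).
In F → F f: F is followed by f, add FIRST(f) \ {ε} = { 'f' }

Taking the union: FOLLOW(F) = { $, 'f' }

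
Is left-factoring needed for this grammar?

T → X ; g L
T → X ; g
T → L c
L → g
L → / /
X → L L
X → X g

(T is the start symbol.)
Yes, T has productions with common prefix 'X ; g'

Left-factoring is needed when two productions for the same non-terminal
share a common prefix on the right-hand side.

Productions for T:
  T → X ; g L
  T → X ; g
  T → L c
Productions for L:
  L → g
  L → / /
Productions for X:
  X → L L
  X → X g

Found common prefix 'X ; g' in productions for T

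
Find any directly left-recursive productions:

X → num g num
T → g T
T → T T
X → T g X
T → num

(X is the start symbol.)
Direct left recursion occurs when N → N α for some non-terminal N (the right-hand side begins with the left-hand side itself).

X → num g num: starts with num
T → g T: starts with g
T → T T: LEFT RECURSIVE (starts with T)
X → T g X: starts with T
T → num: starts with num

The grammar has direct left recursion on: T.

Answer: Yes, T is left-recursive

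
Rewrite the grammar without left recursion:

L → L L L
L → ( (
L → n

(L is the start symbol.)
L is directly left-recursive. The standard transformation for
  A → A α₁ | ... | A α_m | β₁ | ... | β_n
is
  A  → β₁ A' | ... | β_n A'
  A' → α₁ A' | ... | α_m A' | ε

L → ( ( becomes L → ( ( L'
L → n becomes L → n L'
L → L L L becomes L' → L L L'
Add L' → ε

Resulting grammar:
L → ( ( L'
L → n L'
L' → L L L'
L' → ε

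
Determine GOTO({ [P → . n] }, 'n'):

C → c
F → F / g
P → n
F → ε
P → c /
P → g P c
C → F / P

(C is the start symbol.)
{ [P → n .] }

GOTO(I, 'n') = CLOSURE({ [A → αX.β] : [A → α.Xβ] ∈ I, X = 'n' })

Items with dot before 'n', with the dot advanced:
  [P → . n] → [P → n .]
Closure adds nothing (no advanced item has the dot before a non-terminal).

GOTO = { [P → n .] }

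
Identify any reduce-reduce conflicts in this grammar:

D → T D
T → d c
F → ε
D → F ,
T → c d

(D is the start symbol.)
No reduce-reduce conflicts

A reduce-reduce conflict occurs when an LR(0) state has two complete items [A → α .] and [B → β .] — both call for a reduction, and with no lookahead the parser cannot choose between them.

Augment with D' → D and build the canonical LR(0) collection (I0 = CLOSURE({[D' → . D]}), then GOTO on every symbol after a dot until no new states appear). It has 10 states:
  I0: { [D → . F ,], [D → . T D], [D' → . D], [F → .], [T → . c d], [T → . d c] }  — shift, reduce
  I1: { [D' → D .] }  — accept
  I2: { [D → F . ,] }  — shift
  I3: { [D → . F ,], [D → . T D], [D → T . D], [F → .], [T → . c d], [T → . d c] }  — shift, reduce
  I4: { [T → c . d] }  — shift
  I5: { [T → d . c] }  — shift
  I6: { [T → d c .] }  — reduce
  I7: { [T → c d .] }  — reduce
  I8: { [D → T D .] }  — reduce
  I9: { [D → F , .] }  — reduce

No state contains more than one complete item.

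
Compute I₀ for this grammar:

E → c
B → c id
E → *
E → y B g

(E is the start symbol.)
{ [E → . *], [E → . c], [E → . y B g], [E' → . E] }

First, augment the grammar with E' → E
I₀ = CLOSURE({ [E' → . E] }):
  [E' → . E] has the dot before E: add [E → . c], [E → . *], [E → . y B g]
No further items can be added.

I₀ = { [E → . *], [E → . c], [E → . y B g], [E' → . E] }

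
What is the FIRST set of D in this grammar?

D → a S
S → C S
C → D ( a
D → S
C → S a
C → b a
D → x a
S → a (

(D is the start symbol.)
FIRST sets of the other non-terminals involved (by the same procedure, iterated to a fixed point):
  FIRST(S) = { 'a', 'b', 'x' }

From D → a S:
  - a is a terminal: add 'a' and stop
From D → S:
  - S is a non-terminal: add FIRST(S) \ {ε} = { 'a', 'b', 'x' }
    S is not nullable, so stop
From D → x a:
  - x is a terminal: add 'x' and stop

Collecting: FIRST(D) = { 'a', 'b', 'x' }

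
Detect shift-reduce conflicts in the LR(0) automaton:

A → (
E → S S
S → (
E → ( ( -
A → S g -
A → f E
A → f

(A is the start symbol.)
Augment with A' → A and build the canonical LR(0) collection (I0 = CLOSURE({[A' → . A]}), then GOTO on every symbol after a dot until no new states appear). It has 14 states:
  I0: { [A → . (], [A → . S g -], [A → . f E], [A → . f], [A' → . A], [S → . (] }  — shift
  I1: { [A → ( .], [S → ( .] }  — 2 reduces
  I2: { [A' → A .] }  — accept
  I3: { [A → S . g -] }  — shift
  I4: { [A → f . E], [A → f .], [E → . ( ( -], [E → . S S], [S → . (] }  — shift, reduce
  I5: { [E → ( . ( -], [S → ( .] }  — shift, reduce
  I6: { [A → f E .] }  — reduce
  I7: { [E → S . S], [S → . (] }  — shift
  I8: { [S → ( .] }  — reduce
  I9: { [E → S S .] }  — reduce
  I10: { [E → ( ( . -] }  — shift
  I11: { [E → ( ( - .] }  — reduce
  I12: { [A → S g . -] }  — shift
  I13: { [A → S g - .] }  — reduce

I4 contains reduce item [A → f .] and shift items [E → . ( ( -], [S → . (] — shift-reduce conflict.
I5 contains reduce item [S → ( .] and shift item [E → ( . ( -] — shift-reduce conflict.

Answer: Yes — I4: [A → f .] vs [E → . ( ( -]; I5: [S → ( .] vs [E → ( . ( -]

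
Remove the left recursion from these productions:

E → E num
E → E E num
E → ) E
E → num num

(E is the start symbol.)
E → ) E E'
E → num num E'
E' → num E'
E' → E num E'
E' → ε

E is directly left-recursive. The standard transformation for
  A → A α₁ | ... | A α_m | β₁ | ... | β_n
is
  A  → β₁ A' | ... | β_n A'
  A' → α₁ A' | ... | α_m A' | ε

E → ) E becomes E → ) E E'
E → num num becomes E → num num E'
E → E num becomes E' → num E'
E → E E num becomes E' → E num E'
Add E' → ε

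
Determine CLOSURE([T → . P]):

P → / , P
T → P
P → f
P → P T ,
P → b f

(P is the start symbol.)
Start with: [T → . P]
  [T → . P] has the dot before P: add [P → . / , P], [P → . f], [P → . P T ,], [P → . b f]
No further items can be added.

CLOSURE = { [P → . / , P], [P → . P T ,], [P → . b f], [P → . f], [T → . P] }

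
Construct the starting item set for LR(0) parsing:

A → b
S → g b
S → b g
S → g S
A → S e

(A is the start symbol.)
{ [A → . S e], [A → . b], [A' → . A], [S → . b g], [S → . g S], [S → . g b] }

First, augment the grammar with A' → A
I₀ = CLOSURE({ [A' → . A] }):
  [A' → . A] has the dot before A: add [A → . b], [A → . S e]
  [A → . S e] has the dot before S: add [S → . g b], [S → . b g], [S → . g S]
No further items can be added.

I₀ = { [A → . S e], [A → . b], [A' → . A], [S → . b g], [S → . g S], [S → . g b] }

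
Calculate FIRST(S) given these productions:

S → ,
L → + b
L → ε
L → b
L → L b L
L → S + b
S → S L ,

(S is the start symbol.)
{ ',' }

To compute FIRST(S), examine every production with S on the left-hand side, reading each right-hand side left to right until a non-nullable symbol is reached.

From S → ,:
  - ',' is a terminal: add ',' and stop
From S → S L ,:
  - S is the symbol being defined: contributes nothing new
    S is not nullable, so stop

Collecting: FIRST(S) = { ',' }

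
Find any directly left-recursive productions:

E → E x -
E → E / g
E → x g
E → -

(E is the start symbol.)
Direct left recursion occurs when N → N α for some non-terminal N (the right-hand side begins with the left-hand side itself).

E → E x -: LEFT RECURSIVE (starts with E)
E → E / g: LEFT RECURSIVE (starts with E)
E → x g: starts with x
E → -: starts with '-'

The grammar has direct left recursion on: E.

Answer: Yes, E is left-recursive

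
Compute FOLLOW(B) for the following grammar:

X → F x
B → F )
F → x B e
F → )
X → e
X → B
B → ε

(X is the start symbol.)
{ $, 'e' }

To compute FOLLOW(B), find every occurrence of B on a right-hand side N → α B β: add FIRST(β) \ {ε}, and if β is empty or nullable also add FOLLOW(N). Iterate to a fixed point.

In F → x B e: B is followed by e, add FIRST(e) \ {ε} = { 'e' }
In X → B: B is at the end, add FOLLOW(X)

The FOLLOW sets referred to above (computed the same way, to a fixed point):
  FOLLOW(X) = { $ }

Taking the union: FOLLOW(B) = { $, 'e' }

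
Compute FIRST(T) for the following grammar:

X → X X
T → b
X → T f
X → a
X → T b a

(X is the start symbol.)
{ 'b' }

To compute FIRST(T), examine every production with T on the left-hand side, reading each right-hand side left to right until a non-nullable symbol is reached.

From T → b:
  - b is a terminal: add 'b' and stop

Collecting: FIRST(T) = { 'b' }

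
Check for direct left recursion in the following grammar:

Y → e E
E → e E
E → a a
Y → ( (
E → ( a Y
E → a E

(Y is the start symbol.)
No direct left recursion

Direct left recursion occurs when N → N α for some non-terminal N (the right-hand side begins with the left-hand side itself).

Y → e E: starts with e
E → e E: starts with e
E → a a: starts with a
Y → ( (: starts with '('
E → ( a Y: starts with '('
E → a E: starts with a

No direct left recursion found.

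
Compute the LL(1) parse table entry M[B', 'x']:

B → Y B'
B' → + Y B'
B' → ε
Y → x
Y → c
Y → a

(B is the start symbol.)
Empty (error entry)

To find M[B', 'x'], we find productions for B' where 'x' is in the predict set (PREDICT(N → α) = (FIRST(α) \ {ε}) ∪ (FOLLOW(N) if α ⇒* ε)).

Relevant sets:
  FOLLOW(B') = { $ }

B' → + Y B': PREDICT = { '+' }
B' → ε: PREDICT = { $ }

M[B', 'x'] is empty (no production applies)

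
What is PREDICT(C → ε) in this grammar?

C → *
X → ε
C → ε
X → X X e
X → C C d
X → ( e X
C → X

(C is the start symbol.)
{ $, '(', '*', 'd', 'e' }

PREDICT(C → ε) = (FIRST(RHS) \ {ε}) ∪ (FOLLOW(C) if ε ∈ FIRST(RHS), i.e. RHS ⇒* ε)
The right-hand side is ε (FIRST(ε) = { ε }), so the predict set is FOLLOW(C) = { $, '(', '*', 'd', 'e' }
PREDICT(C → ε) = { $, '(', '*', 'd', 'e' }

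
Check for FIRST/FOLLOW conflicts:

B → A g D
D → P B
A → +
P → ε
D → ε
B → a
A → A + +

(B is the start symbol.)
A FIRST/FOLLOW conflict occurs when a non-terminal N has a nullable alternative N → β (β ⇒* ε) and another alternative N → α with FIRST(α) ∩ FOLLOW(N) ≠ ∅: on such a lookahead the parser cannot decide between expanding α and letting N vanish via β.

Nullable non-terminals: D, P.
FIRST sets used below: FIRST(P) = { ε }, FIRST(B) = { '+', 'a' }

D: nullable alternative(s) D → ε; FOLLOW(D) = { $ }
  D → P B: FIRST \ {ε} = { '+', 'a' } — disjoint from FOLLOW(D)
  D → ε: FIRST \ {ε} = { } — this is the only nullable alternative, skip
P has a nullable alternative but only one production, so nothing to check.

A, B have no nullable alternative, so no FIRST/FOLLOW check is needed there.

No FIRST/FOLLOW conflicts found.

Answer: No FIRST/FOLLOW conflicts.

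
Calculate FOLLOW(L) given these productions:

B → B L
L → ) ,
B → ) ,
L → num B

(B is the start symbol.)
To compute FOLLOW(L), find every occurrence of L on a right-hand side N → α L β: add FIRST(β) \ {ε}, and if β is empty or nullable also add FOLLOW(N). Iterate to a fixed point.

In B → B L: L is at the end, add FOLLOW(B)

The FOLLOW sets referred to above (computed the same way, to a fixed point):
  FOLLOW(B) = { $, ')', 'num' }

Taking the union: FOLLOW(L) = { $, ')', 'num' }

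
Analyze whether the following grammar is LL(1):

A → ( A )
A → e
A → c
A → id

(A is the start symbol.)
A grammar is LL(1) if for each non-terminal N with multiple productions, the predict sets of those productions are pairwise disjoint, where PREDICT(N → α) = (FIRST(α) \ {ε}) ∪ (FOLLOW(N) if α ⇒* ε).

For A:
  PREDICT(A → '(' A ')') = { '(' }
  PREDICT(A → e) = { 'e' }
  PREDICT(A → c) = { 'c' }
  PREDICT(A → id) = { 'id' }

All predict sets are disjoint. The grammar IS LL(1).

Answer: Yes, the grammar is LL(1).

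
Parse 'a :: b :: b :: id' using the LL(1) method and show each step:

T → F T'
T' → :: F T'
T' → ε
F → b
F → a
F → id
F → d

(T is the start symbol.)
Stack is shown with the top on the left.

Stack      Input                Action
--------------------------------------
T $        a :: b :: b :: id $  output T → F T'
F T' $     a :: b :: b :: id $  output F → a
a T' $     a :: b :: b :: id $  match 'a'
T' $       :: b :: b :: id $    output T' → :: F T'
:: F T' $  :: b :: b :: id $    match '::'
F T' $     b :: b :: id $       output F → b
b T' $     b :: b :: id $       match 'b'
T' $       :: b :: id $         output T' → :: F T'
:: F T' $  :: b :: id $         match '::'
F T' $     b :: id $            output F → b
b T' $     b :: id $            match 'b'
T' $       :: id $              output T' → :: F T'
:: F T' $  :: id $              match '::'
F T' $     id $                 output F → id
id T' $    id $                 match 'id'
T' $       $                    output T' → ε
$          $                    accept

The string is accepted.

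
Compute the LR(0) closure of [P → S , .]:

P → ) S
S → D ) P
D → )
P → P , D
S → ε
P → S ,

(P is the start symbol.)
To compute CLOSURE, for each item [A → α.Bβ] where B is a non-terminal, add [B → .γ] for all productions B → γ; repeat for the newly added items until nothing changes.

Start with: [P → S , .]
The dot is at the end, so nothing is added.

CLOSURE = { [P → S , .] }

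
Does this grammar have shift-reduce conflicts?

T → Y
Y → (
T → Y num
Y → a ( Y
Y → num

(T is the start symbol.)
Yes — I3: [T → Y .] vs [T → Y . num]

Augment with T' → T and build the canonical LR(0) collection (I0 = CLOSURE({[T' → . T]}), then GOTO on every symbol after a dot until no new states appear). It has 9 states:
  I0: { [T → . Y num], [T → . Y], [T' → . T], [Y → . (], [Y → . a ( Y], [Y → . num] }  — shift
  I1: { [Y → ( .] }  — reduce
  I2: { [T' → T .] }  — accept
  I3: { [T → Y . num], [T → Y .] }  — shift, reduce
  I4: { [Y → a . ( Y] }  — shift
  I5: { [Y → num .] }  — reduce
  I6: { [Y → . (], [Y → . a ( Y], [Y → . num], [Y → a ( . Y] }  — shift
  I7: { [Y → a ( Y .] }  — reduce
  I8: { [T → Y num .] }  — reduce

I3 contains reduce item [T → Y .] and shift item [T → Y . num] — shift-reduce conflict.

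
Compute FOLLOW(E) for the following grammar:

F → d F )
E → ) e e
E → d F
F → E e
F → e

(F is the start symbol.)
In F → E e: E is followed by e, add FIRST(e) \ {ε} = { 'e' }

Taking the union: FOLLOW(E) = { 'e' }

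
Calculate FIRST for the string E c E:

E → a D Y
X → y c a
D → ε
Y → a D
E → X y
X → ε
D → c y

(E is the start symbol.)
{ 'a', 'y' }

FIRST sets of the non-terminals involved (from the grammar, by fixed-point iteration):
  FIRST(E) = { 'a', 'y' }

To compute FIRST(E c E), process the symbols left to right:
Symbol E is a non-terminal. Add FIRST(E) \ {ε} = { 'a', 'y' }
E is not nullable (ε ∉ FIRST(E)), so stop here.
FIRST(E c E) = { 'a', 'y' }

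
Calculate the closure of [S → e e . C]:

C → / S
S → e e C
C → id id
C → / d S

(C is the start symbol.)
Start with: [S → e e . C]
  [S → e e . C] has the dot before C: add [C → . / S], [C → . id id], [C → . / d S]
No further items can be added.

CLOSURE = { [C → . / S], [C → . / d S], [C → . id id], [S → e e . C] }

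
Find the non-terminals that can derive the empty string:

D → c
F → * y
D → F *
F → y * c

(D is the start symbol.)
There are no ε-productions, so no non-terminal can derive ε.
No non-terminals are nullable.

Answer: None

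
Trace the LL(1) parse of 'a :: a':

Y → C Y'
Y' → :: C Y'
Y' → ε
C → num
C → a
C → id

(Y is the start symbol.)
Stack is shown with the top on the left.

Stack      Input     Action
---------------------------
Y $        a :: a $  output Y → C Y'
C Y' $     a :: a $  output C → a
a Y' $     a :: a $  match 'a'
Y' $       :: a $    output Y' → :: C Y'
:: C Y' $  :: a $    match '::'
C Y' $     a $       output C → a
a Y' $     a $       match 'a'
Y' $       $         output Y' → ε
$          $         accept

The string is accepted.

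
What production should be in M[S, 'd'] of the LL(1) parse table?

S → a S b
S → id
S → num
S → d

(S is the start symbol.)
S → d

To find M[S, 'd'], we find productions for S where 'd' is in the predict set (PREDICT(N → α) = (FIRST(α) \ {ε}) ∪ (FOLLOW(N) if α ⇒* ε)).

S → a S b: PREDICT = { 'a' }
S → id: PREDICT = { 'id' }
S → num: PREDICT = { 'num' }
S → d: PREDICT = { 'd' }
  'd' is in predict set, so this production goes in M[S, 'd']

M[S, 'd'] = S → d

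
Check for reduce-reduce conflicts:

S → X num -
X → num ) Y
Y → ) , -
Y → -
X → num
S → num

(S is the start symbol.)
Augment with S' → S and build the canonical LR(0) collection (I0 = CLOSURE({[S' → . S]}), then GOTO on every symbol after a dot until no new states appear). It has 12 states:
  I0: { [S → . X num -], [S → . num], [S' → . S], [X → . num ) Y], [X → . num] }  — shift
  I1: { [S' → S .] }  — accept
  I2: { [S → X . num -] }  — shift
  I3: { [S → num .], [X → num . ) Y], [X → num .] }  — shift, 2 reduces
  I4: { [X → num ) . Y], [Y → . ) , -], [Y → . -] }  — shift
  I5: { [Y → ) . , -] }  — shift
  I6: { [Y → - .] }  — reduce
  I7: { [X → num ) Y .] }  — reduce
  I8: { [Y → ) , . -] }  — shift
  I9: { [Y → ) , - .] }  — reduce
  I10: { [S → X num . -] }  — shift
  I11: { [S → X num - .] }  — reduce

I3 contains complete items [S → num .], [X → num .] — reduce-reduce conflict.

Answer: Yes — I3: [S → num .] vs [X → num .]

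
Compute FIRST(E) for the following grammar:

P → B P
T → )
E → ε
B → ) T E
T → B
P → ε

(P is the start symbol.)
{ ε }

To compute FIRST(E), examine every production with E on the left-hand side, reading each right-hand side left to right until a non-nullable symbol is reached.

From E → ε:
  - ε-production, so ε ∈ FIRST(E)

Collecting: FIRST(E) = { ε }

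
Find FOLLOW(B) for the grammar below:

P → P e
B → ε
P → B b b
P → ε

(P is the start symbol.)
{ 'b' }

To compute FOLLOW(B), find every occurrence of B on a right-hand side N → α B β: add FIRST(β) \ {ε}, and if β is empty or nullable also add FOLLOW(N). Iterate to a fixed point.

In P → B b b: B is followed by b b, add FIRST(b b) \ {ε} = { 'b' }

Taking the union: FOLLOW(B) = { 'b' }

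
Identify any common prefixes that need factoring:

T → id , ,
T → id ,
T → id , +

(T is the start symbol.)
Yes, T has productions with common prefix 'id ,'

Left-factoring is needed when two productions for the same non-terminal
share a common prefix on the right-hand side.

Productions for T:
  T → id , ,
  T → id ,
  T → id , +

Found common prefix 'id ,' in productions for T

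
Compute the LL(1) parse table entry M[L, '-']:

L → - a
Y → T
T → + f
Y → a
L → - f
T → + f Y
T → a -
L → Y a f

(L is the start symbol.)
L → - a, L → - f

To find M[L, '-'], we find productions for L where '-' is in the predict set (PREDICT(N → α) = (FIRST(α) \ {ε}) ∪ (FOLLOW(N) if α ⇒* ε)).

Relevant sets:
  FIRST(Y) = { '+', 'a' }

L → - a: PREDICT = { '-' }
  '-' is in predict set, so this production goes in M[L, '-']
L → - f: PREDICT = { '-' }
  '-' is in predict set, so this production goes in M[L, '-']
L → Y a f: PREDICT = { '+', 'a' }

M[L, '-'] = L → - a, L → - f  (a multiply-defined cell — the grammar is not LL(1))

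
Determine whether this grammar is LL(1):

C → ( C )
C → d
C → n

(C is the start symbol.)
Yes, the grammar is LL(1).

A grammar is LL(1) if for each non-terminal N with multiple productions, the predict sets of those productions are pairwise disjoint, where PREDICT(N → α) = (FIRST(α) \ {ε}) ∪ (FOLLOW(N) if α ⇒* ε).

For C:
  PREDICT(C → '(' C ')') = { '(' }
  PREDICT(C → d) = { 'd' }
  PREDICT(C → n) = { 'n' }

All predict sets are disjoint. The grammar IS LL(1).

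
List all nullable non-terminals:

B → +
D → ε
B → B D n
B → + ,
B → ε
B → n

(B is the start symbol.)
{ 'B', 'D' }

ε-productions: D → ε, B → ε
So D, B are immediately nullable.
Every non-terminal is now nullable.
Nullable = { 'B', 'D' }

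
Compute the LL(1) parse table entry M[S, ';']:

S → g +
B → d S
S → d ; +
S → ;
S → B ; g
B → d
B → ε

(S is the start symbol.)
S → ;, S → B ; g

To find M[S, ';'], we find productions for S where ';' is in the predict set (PREDICT(N → α) = (FIRST(α) \ {ε}) ∪ (FOLLOW(N) if α ⇒* ε)).

Relevant sets:
  FIRST(B) = { 'd', ε }

S → g +: PREDICT = { 'g' }
S → d ; +: PREDICT = { 'd' }
S → ;: PREDICT = { ';' }
  ';' is in predict set, so this production goes in M[S, ';']
S → B ; g: PREDICT = { ';', 'd' }
  ';' is in predict set, so this production goes in M[S, ';']

M[S, ';'] = S → ;, S → B ; g  (a multiply-defined cell — the grammar is not LL(1))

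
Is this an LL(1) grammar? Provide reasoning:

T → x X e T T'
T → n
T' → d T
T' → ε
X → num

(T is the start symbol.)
A grammar is LL(1) if for each non-terminal N with multiple productions, the predict sets of those productions are pairwise disjoint, where PREDICT(N → α) = (FIRST(α) \ {ε}) ∪ (FOLLOW(N) if α ⇒* ε).

Relevant sets:
  FOLLOW(T') = { $, 'd' }

For T:
  PREDICT(T → x X e T T') = { 'x' }
  PREDICT(T → n) = { 'n' }
For T':
  PREDICT(T' → d T) = { 'd' }
  PREDICT(T' → ε) = { $, 'd' }
X has a single production, so nothing to check there.

Conflict found: Predict set conflict for T': { 'd' }
The grammar is NOT LL(1).

Answer: No. Predict set conflict for T': { 'd' }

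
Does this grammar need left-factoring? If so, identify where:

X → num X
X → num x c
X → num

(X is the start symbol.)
Left-factoring is needed when two productions for the same non-terminal
share a common prefix on the right-hand side.

Productions for X:
  X → num X
  X → num x c
  X → num

Found common prefix 'num' in productions for X

Answer: Yes, X has productions with common prefix 'num'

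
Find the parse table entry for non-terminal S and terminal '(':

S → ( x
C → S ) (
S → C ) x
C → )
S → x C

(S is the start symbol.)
To find M[S, '('], we find productions for S where '(' is in the predict set (PREDICT(N → α) = (FIRST(α) \ {ε}) ∪ (FOLLOW(N) if α ⇒* ε)).

Relevant sets:
  FIRST(C) = { '(', ')', 'x' }

S → ( x: PREDICT = { '(' }
  '(' is in predict set, so this production goes in M[S, '(']
S → C ) x: PREDICT = { '(', ')', 'x' }
  '(' is in predict set, so this production goes in M[S, '(']
S → x C: PREDICT = { 'x' }

M[S, '('] = S → ( x, S → C ) x  (a multiply-defined cell — the grammar is not LL(1))

Answer: S → ( x, S → C ) x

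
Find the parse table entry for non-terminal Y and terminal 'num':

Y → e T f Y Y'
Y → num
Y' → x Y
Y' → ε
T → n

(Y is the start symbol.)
To find M[Y, 'num'], we find productions for Y where 'num' is in the predict set (PREDICT(N → α) = (FIRST(α) \ {ε}) ∪ (FOLLOW(N) if α ⇒* ε)).

Y → e T f Y Y': PREDICT = { 'e' }
Y → num: PREDICT = { 'num' }
  'num' is in predict set, so this production goes in M[Y, 'num']

M[Y, 'num'] = Y → num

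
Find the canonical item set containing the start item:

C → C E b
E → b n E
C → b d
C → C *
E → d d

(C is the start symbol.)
{ [C → . C *], [C → . C E b], [C → . b d], [C' → . C] }

First, augment the grammar with C' → C
I₀ = CLOSURE({ [C' → . C] }):
  [C' → . C] has the dot before C: add [C → . C E b], [C → . b d], [C → . C *]
No further items can be added.

I₀ = { [C → . C *], [C → . C E b], [C → . b d], [C' → . C] }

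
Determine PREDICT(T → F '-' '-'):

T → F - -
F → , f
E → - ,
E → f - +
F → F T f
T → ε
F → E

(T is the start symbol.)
{ ',', '-', 'f' }

PREDICT(T → F '-' '-') = (FIRST(RHS) \ {ε}) ∪ (FOLLOW(T) if ε ∈ FIRST(RHS), i.e. RHS ⇒* ε)
FIRST(F) = { ',', '-', 'f' }
FIRST(F '-' '-') = { ',', '-', 'f' }
ε ∉ FIRST(F '-' '-'), so FOLLOW(T) is not added.
PREDICT(T → F '-' '-') = { ',', '-', 'f' }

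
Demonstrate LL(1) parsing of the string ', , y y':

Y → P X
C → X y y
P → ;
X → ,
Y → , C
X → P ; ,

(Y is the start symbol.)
LL(1) parsing maintains a stack (initially the start symbol over $) and the input. At each step: if the stack top is a terminal, match it against the current input token; if it is a non-terminal N, replace it with the RHS of M[N, lookahead] (the unique production whose predict set contains the lookahead).

Stack is shown with the top on the left.

Stack    Input      Action
--------------------------
Y $      , , y y $  output Y → , C
, C $    , , y y $  match ','
C $      , y y $    output C → X y y
X y y $  , y y $    output X → ,
, y y $  , y y $    match ','
y y $    y y $      match 'y'
y $      y $        match 'y'
$        $          accept

The string is accepted.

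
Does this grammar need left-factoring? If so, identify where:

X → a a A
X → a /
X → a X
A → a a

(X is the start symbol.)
Yes, X has productions with common prefix 'a'

Left-factoring is needed when two productions for the same non-terminal
share a common prefix on the right-hand side.

Productions for X:
  X → a a A
  X → a /
  X → a X

Found common prefix 'a' in productions for X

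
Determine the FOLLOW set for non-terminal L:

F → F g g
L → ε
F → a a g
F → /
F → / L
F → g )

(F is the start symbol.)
{ $, 'g' }

In F → / L: L is at the end, add FOLLOW(F)

The FOLLOW sets referred to above (computed the same way, to a fixed point):
  FOLLOW(F) = { $, 'g' }

Taking the union: FOLLOW(L) = { $, 'g' }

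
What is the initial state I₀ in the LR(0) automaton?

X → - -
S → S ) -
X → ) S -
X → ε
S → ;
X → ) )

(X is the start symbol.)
First, augment the grammar with X' → X
I₀ = CLOSURE({ [X' → . X] }):
  [X' → . X] has the dot before X: add [X → . - -], [X → . ) S -], [X → .], [X → . ) )]
No further items can be added.

I₀ = { [X → . ) )], [X → . ) S -], [X → . - -], [X → .], [X' → . X] }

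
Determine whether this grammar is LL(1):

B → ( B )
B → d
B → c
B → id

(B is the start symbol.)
A grammar is LL(1) if for each non-terminal N with multiple productions, the predict sets of those productions are pairwise disjoint, where PREDICT(N → α) = (FIRST(α) \ {ε}) ∪ (FOLLOW(N) if α ⇒* ε).

For B:
  PREDICT(B → '(' B ')') = { '(' }
  PREDICT(B → d) = { 'd' }
  PREDICT(B → c) = { 'c' }
  PREDICT(B → id) = { 'id' }

All predict sets are disjoint. The grammar IS LL(1).

Answer: Yes, the grammar is LL(1).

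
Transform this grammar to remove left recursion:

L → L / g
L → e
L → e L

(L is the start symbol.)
L → e L'
L → e L L'
L' → / g L'
L' → ε

L is directly left-recursive. The standard transformation for
  A → A α₁ | ... | A α_m | β₁ | ... | β_n
is
  A  → β₁ A' | ... | β_n A'
  A' → α₁ A' | ... | α_m A' | ε

L → e becomes L → e L'
L → e L becomes L → e L L'
L → L / g becomes L' → / g L'
Add L' → ε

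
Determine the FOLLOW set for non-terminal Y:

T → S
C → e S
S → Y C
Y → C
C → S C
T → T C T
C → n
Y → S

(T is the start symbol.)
In S → Y C: Y is followed by C, add FIRST(C) \ {ε} = { 'e', 'n' }

Taking the union: FOLLOW(Y) = { 'e', 'n' }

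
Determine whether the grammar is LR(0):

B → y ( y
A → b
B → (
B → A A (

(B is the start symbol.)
Yes, the grammar is LR(0)

A grammar is LR(0) if no state in the canonical LR(0) collection has:
  - both a shift item (dot before a terminal) and a complete item (shift-reduce conflict), or
  - two or more complete items (reduce-reduce conflict; the accept item [B' → B .] counts as a complete item here).

Augment with B' → B and build the canonical LR(0) collection (I0 = CLOSURE({[B' → . B]}), then GOTO on every symbol after a dot until no new states appear). It has 10 states:
  I0: { [A → . b], [B → . (], [B → . A A (], [B → . y ( y], [B' → . B] }  — shift
  I1: { [B → ( .] }  — reduce
  I2: { [A → . b], [B → A . A (] }  — shift
  I3: { [B' → B .] }  — accept
  I4: { [A → b .] }  — reduce
  I5: { [B → y . ( y] }  — shift
  I6: { [B → y ( . y] }  — shift
  I7: { [B → y ( y .] }  — reduce
  I8: { [B → A A . (] }  — shift
  I9: { [B → A A ( .] }  — reduce

Every state is either a pure shift/goto state or contains exactly one complete item and nothing to shift — no conflicts. The grammar is LR(0).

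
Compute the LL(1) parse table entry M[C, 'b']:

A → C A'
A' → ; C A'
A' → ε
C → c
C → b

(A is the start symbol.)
C → b

To find M[C, 'b'], we find productions for C where 'b' is in the predict set (PREDICT(N → α) = (FIRST(α) \ {ε}) ∪ (FOLLOW(N) if α ⇒* ε)).

C → c: PREDICT = { 'c' }
C → b: PREDICT = { 'b' }
  'b' is in predict set, so this production goes in M[C, 'b']

M[C, 'b'] = C → b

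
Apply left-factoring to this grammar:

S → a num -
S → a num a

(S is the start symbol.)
Left-factoring transforms A → αβ₁ | αβ₂ into A → αA' and A' → β₁ | β₂
(α is the longest common prefix among the alternatives). Repeat until
no nonterminal has two alternatives with a common prefix.

Round 1: S has alternatives sharing prefix 'a num'. Introduce S': S → a num S'
  Add: S' → -
  Add: S' → a

No remaining common prefixes — done.

Resulting grammar:
S → a num S'
S' → -
S' → a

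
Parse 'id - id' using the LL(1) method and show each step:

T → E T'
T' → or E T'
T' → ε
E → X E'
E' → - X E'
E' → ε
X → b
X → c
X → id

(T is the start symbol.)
Stack is shown with the top on the left.

Stack        Input      Action
------------------------------
T $          id - id $  output T → E T'
E T' $       id - id $  output E → X E'
X E' T' $    id - id $  output X → id
id E' T' $   id - id $  match 'id'
E' T' $      - id $     output E' → - X E'
- X E' T' $  - id $     match '-'
X E' T' $    id $       output X → id
id E' T' $   id $       match 'id'
E' T' $      $          output E' → ε
T' $         $          output T' → ε
$            $          accept

The string is accepted.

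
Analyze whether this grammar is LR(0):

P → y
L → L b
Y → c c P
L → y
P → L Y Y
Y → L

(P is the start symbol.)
A grammar is LR(0) if no state in the canonical LR(0) collection has:
  - both a shift item (dot before a terminal) and a complete item (shift-reduce conflict), or
  - two or more complete items (reduce-reduce conflict; the accept item [P' → P .] counts as a complete item here).

Augment with P' → P and build the canonical LR(0) collection (I0 = CLOSURE({[P' → . P]}), then GOTO on every symbol after a dot until no new states appear). It has 12 states:
  I0: { [L → . L b], [L → . y], [P → . L Y Y], [P → . y], [P' → . P] }  — shift
  I1: { [L → . L b], [L → . y], [L → L . b], [P → L . Y Y], [Y → . L], [Y → . c c P] }  — shift
  I2: { [P' → P .] }  — accept
  I3: { [L → y .], [P → y .] }  — 2 reduces
  I4: { [L → L . b], [Y → L .] }  — shift, reduce
  I5: { [L → . L b], [L → . y], [P → L Y . Y], [Y → . L], [Y → . c c P] }  — shift
  I6: { [L → L b .] }  — reduce
  I7: { [Y → c . c P] }  — shift
  I8: { [L → y .] }  — reduce
  I9: { [L → . L b], [L → . y], [P → . L Y Y], [P → . y], [Y → c c . P] }  — shift
  I10: { [Y → c c P .] }  — reduce
  I11: { [P → L Y Y .] }  — reduce

Conflict in state I3:
  Reduce-reduce conflict: [L → y .] and [P → y .]
So the grammar is NOT LR(0).

Answer: No. Reduce-reduce conflict: [L → y .] and [P → y .]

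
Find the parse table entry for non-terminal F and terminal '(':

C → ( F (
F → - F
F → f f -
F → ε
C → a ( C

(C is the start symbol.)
F → ε

To find M[F, '('], we find productions for F where '(' is in the predict set (PREDICT(N → α) = (FIRST(α) \ {ε}) ∪ (FOLLOW(N) if α ⇒* ε)).

Relevant sets:
  FOLLOW(F) = { '(' }

F → - F: PREDICT = { '-' }
F → f f -: PREDICT = { 'f' }
F → ε: PREDICT = { '(' }
  '(' is in predict set, so this production goes in M[F, '(']

M[F, '('] = F → ε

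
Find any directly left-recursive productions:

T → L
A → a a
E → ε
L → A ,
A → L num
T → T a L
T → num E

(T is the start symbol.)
Yes, T is left-recursive

Direct left recursion occurs when N → N α for some non-terminal N (the right-hand side begins with the left-hand side itself).

T → L: starts with L
A → a a: starts with a
E → ε: starts with ε
L → A ,: starts with A
A → L num: starts with L
T → T a L: LEFT RECURSIVE (starts with T)
T → num E: starts with num

The grammar has direct left recursion on: T.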